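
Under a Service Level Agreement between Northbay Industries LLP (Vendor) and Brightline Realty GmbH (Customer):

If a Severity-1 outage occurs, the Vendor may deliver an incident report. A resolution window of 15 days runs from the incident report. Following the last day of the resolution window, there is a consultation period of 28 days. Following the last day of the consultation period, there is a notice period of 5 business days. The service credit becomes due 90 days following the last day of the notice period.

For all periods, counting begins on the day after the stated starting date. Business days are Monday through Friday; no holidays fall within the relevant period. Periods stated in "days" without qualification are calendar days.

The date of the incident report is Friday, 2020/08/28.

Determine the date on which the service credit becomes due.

2021/01/14

Adding 15 calendar days to 2020/08/28 gives 2020/09/12, which is the last day of the resolution window.
Adding 28 calendar days to 2020/09/12 gives 2020/10/10, which is the last day of the consultation period.
The last day of the notice period: 5 business days after Saturday, 2020/10/10, skipping weekends — Oct 12, Oct 13, Oct 14, Oct 15, Oct 16 — lands on Friday, 2020/10/16.
The date on which the service credit becomes due: 2020/10/16 + 90 days = 2021/01/14.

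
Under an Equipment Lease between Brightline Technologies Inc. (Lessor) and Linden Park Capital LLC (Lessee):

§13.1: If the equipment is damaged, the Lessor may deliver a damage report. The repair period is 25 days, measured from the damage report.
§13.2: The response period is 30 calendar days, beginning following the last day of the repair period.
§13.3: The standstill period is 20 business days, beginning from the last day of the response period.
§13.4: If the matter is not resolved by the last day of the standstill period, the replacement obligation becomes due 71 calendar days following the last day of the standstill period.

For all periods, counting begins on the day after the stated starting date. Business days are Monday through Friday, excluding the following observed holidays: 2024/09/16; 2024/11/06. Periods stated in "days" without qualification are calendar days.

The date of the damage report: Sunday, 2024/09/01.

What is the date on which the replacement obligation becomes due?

Adding 25 calendar days to 2024/09/01 gives 2024/09/26, which is the last day of the repair period.
Adding 30 calendar days to 2024/09/26 gives 2024/10/26, which is the last day of the response period.
The last day of the standstill period: 20 business days after Saturday, 2024/10/26, skipping weekends and the listed holiday on Nov 6 — Oct 28, Oct 29, Oct 30, Oct 31, …, Nov 21, Nov 22, Nov 25 — lands on Monday, 2024/11/25.
The date on which the replacement obligation becomes due: 2024/11/25 + 71 days = 2025/02/04.

2025/02/04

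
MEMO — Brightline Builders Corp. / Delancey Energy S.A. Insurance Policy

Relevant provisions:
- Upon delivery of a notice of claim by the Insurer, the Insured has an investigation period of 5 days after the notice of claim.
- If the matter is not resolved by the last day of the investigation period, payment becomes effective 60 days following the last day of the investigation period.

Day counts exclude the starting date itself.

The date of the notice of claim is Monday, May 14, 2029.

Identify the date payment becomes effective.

July 18, 2029

Adding 5 calendar days to May 14, 2029 gives May 19, 2029, which is the last day of the investigation period.
The date payment becomes effective: 60 calendar days after May 19, 2029 is July 18, 2029.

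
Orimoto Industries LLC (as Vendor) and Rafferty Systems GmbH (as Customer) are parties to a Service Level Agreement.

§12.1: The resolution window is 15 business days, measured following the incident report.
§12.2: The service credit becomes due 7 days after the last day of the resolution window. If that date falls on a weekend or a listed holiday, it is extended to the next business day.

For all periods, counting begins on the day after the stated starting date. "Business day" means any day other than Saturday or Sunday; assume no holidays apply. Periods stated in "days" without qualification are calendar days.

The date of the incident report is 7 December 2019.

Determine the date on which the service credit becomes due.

The last day of the resolution window: counting 15 business days from Saturday, 7 December 2019 (Dec 9, Dec 10, Dec 11, Dec 12, …, Dec 25, Dec 26, Dec 27, skipping weekends) reaches Friday, 27 December 2019.
Adding 7 calendar days to 27 December 2019 gives 3 January 2020, which is the date on which the service credit becomes due. 3 January 2020 is a Friday, so no roll-forward applies.

3 January 2020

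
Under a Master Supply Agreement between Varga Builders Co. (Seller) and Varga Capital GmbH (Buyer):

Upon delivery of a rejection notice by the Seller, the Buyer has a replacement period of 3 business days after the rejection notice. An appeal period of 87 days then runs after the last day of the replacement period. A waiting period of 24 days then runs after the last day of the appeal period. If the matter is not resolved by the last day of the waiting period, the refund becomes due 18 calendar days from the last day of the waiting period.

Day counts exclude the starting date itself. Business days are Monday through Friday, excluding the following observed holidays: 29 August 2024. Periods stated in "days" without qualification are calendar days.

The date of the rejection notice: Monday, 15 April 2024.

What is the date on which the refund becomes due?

The last day of the replacement period: 3 business days after Monday, 15 April 2024, skipping weekends — Apr 16, Apr 17, Apr 18 — lands on Thursday, 18 April 2024.
Adding 87 calendar days to 18 April 2024 gives 14 July 2024, which is the last day of the appeal period.
Adding 24 calendar days to 14 July 2024 gives 7 August 2024, which is the last day of the waiting period.
The date on which the refund becomes due: 18 calendar days after 7 August 2024 is 25 August 2024.

25 August 2024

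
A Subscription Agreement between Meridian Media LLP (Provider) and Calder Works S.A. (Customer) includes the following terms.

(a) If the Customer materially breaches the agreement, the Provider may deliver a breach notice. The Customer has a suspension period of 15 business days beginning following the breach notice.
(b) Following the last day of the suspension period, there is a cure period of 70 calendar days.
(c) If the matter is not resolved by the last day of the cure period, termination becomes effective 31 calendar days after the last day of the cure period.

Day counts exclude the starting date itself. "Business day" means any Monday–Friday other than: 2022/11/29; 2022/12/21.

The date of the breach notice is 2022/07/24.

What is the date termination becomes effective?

The last day of the suspension period: counting 15 business days from Sunday, 2022/07/24 (Jul 25, Jul 26, Jul 27, Jul 28, …, Aug 10, Aug 11, Aug 12, skipping weekends) reaches Friday, 2022/08/12.
Adding 70 calendar days to 2022/08/12 gives 2022/10/21, which is the last day of the cure period.
Adding 31 calendar days to 2022/10/21 gives 2022/11/21, which is the date termination becomes effective.

2022/11/21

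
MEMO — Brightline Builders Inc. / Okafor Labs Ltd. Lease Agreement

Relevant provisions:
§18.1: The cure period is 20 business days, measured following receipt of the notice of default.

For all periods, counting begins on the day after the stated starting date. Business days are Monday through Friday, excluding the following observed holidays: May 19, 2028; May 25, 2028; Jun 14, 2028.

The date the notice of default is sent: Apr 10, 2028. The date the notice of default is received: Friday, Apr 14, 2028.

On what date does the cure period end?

May 12, 2028

The last day of the cure period: counting 20 business days from Friday, Apr 14, 2028 (Apr 17, Apr 18, Apr 19, Apr 20, …, May 10, May 11, May 12, skipping weekends) reaches Friday, May 12, 2028.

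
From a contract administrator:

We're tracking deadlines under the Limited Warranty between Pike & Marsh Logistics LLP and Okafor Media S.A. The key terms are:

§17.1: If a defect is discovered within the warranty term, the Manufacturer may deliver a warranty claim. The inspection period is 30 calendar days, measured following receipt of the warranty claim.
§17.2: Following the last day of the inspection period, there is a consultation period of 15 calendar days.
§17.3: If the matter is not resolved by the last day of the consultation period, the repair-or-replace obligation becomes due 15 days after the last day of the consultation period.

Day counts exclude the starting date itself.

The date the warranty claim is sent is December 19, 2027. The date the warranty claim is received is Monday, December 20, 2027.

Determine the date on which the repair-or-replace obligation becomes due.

February 18, 2028

Adding 30 calendar days to December 20, 2027 gives January 19, 2028, which is the last day of the inspection period.
Adding 15 calendar days to January 19, 2028 gives February 3, 2028, which is the last day of the consultation period.
Adding 15 calendar days to February 3, 2028 gives February 18, 2028, which is the date on which the repair-or-replace obligation becomes due.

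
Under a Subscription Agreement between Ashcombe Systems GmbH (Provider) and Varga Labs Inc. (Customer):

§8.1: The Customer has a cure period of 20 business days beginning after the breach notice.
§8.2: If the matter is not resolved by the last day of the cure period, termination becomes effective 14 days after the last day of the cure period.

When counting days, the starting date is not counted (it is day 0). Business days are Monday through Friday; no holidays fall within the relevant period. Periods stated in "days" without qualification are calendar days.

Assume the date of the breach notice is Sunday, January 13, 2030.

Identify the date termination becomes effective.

February 22, 2030

The last day of the cure period: counting 20 business days from Sunday, January 13, 2030 (Jan 14, Jan 15, Jan 16, Jan 17, …, Feb 6, Feb 7, Feb 8, skipping weekends) reaches Friday, February 8, 2030.
Adding 14 calendar days to February 8, 2030 gives February 22, 2030, which is the date termination becomes effective.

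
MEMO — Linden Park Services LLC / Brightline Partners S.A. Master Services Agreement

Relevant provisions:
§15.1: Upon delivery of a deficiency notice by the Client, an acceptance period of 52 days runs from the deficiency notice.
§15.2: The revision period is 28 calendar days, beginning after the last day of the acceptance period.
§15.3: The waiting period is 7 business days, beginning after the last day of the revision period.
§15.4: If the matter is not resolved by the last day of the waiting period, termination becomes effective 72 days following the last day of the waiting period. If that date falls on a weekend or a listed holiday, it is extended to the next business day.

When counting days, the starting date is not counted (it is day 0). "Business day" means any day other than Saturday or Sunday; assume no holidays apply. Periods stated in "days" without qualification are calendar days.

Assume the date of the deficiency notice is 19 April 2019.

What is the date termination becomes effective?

27 September 2019

Adding 52 calendar days to 19 April 2019 gives 10 June 2019, which is the last day of the acceptance period.
The last day of the revision period: 28 calendar days after 10 June 2019 is 8 July 2019.
The last day of the waiting period: 7 business days after Monday, 8 July 2019, skipping weekends — Jul 9, Jul 10, Jul 11, Jul 12, Jul 15, Jul 16, Jul 17 — lands on Wednesday, 17 July 2019.
The date termination becomes effective: 72 calendar days after 17 July 2019 is 27 September 2019. 27 September 2019 is a Friday, so no roll-forward applies.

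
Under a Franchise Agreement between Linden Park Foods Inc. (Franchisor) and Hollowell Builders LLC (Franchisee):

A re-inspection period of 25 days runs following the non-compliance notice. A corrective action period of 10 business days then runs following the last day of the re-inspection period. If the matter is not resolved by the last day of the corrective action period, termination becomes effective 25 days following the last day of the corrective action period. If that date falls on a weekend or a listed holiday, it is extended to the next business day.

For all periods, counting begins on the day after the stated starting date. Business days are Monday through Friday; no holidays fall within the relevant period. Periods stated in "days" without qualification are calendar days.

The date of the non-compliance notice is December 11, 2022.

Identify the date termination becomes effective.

Adding 25 calendar days to December 11, 2022 gives January 5, 2023, which is the last day of the re-inspection period.
The last day of the corrective action period: counting 10 business days from Thursday, January 5, 2023 (Jan 6, Jan 9, Jan 10, Jan 11, Jan 12, Jan 13, Jan 16, Jan 17, Jan 18, Jan 19, skipping weekends) reaches Thursday, January 19, 2023.
The date termination becomes effective: 25 calendar days after January 19, 2023 is February 13, 2023. February 13, 2023 is a Monday, so no roll-forward applies.

February 13, 2023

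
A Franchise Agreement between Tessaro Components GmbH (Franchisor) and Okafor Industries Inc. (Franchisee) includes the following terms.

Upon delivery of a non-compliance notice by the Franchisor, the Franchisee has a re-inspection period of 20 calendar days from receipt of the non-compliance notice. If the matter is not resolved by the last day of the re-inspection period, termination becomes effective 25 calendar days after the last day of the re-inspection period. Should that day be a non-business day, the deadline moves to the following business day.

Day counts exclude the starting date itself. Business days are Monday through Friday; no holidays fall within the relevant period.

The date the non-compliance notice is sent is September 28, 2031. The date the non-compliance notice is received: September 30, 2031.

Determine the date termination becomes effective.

November 14, 2031

Adding 20 calendar days to September 30, 2031 gives October 20, 2031, which is the last day of the re-inspection period.
Adding 25 calendar days to October 20, 2031 gives November 14, 2031, which is the date termination becomes effective. November 14, 2031 is a Friday, so no roll-forward applies.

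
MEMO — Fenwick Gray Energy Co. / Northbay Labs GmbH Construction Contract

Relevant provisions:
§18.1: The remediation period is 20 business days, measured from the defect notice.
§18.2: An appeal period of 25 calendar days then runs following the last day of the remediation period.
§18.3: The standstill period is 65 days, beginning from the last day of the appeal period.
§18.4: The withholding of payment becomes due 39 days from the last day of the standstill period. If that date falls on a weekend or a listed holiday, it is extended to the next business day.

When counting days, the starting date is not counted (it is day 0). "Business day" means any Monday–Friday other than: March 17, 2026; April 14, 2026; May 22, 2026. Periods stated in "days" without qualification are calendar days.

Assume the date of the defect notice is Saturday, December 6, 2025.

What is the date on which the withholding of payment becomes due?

May 11, 2026

From Saturday, December 6, 2025, 20 business days (Dec 8, Dec 9, Dec 10, Dec 11, …, Dec 31, Jan 1, Jan 2, skipping weekends) brings us to Friday, January 2, 2026, which is the last day of the remediation period.
Adding 25 calendar days to January 2, 2026 gives January 27, 2026, which is the last day of the appeal period.
The last day of the standstill period: January 27, 2026 + 65 days = April 2, 2026.
The date on which the withholding of payment becomes due: April 2, 2026 + 39 days = May 11, 2026. May 11, 2026 is a Monday and is not a listed holiday, so no roll-forward applies.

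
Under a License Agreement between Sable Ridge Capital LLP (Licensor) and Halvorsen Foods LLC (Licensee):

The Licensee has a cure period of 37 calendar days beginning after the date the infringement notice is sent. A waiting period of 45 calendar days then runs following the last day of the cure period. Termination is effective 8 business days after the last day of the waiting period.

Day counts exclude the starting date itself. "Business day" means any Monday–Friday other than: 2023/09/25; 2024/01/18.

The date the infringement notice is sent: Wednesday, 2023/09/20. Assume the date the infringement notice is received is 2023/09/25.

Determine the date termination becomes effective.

2023/12/21

Adding 37 calendar days to 2023/09/20 gives 2023/10/27, which is the last day of the cure period.
Adding 45 calendar days to 2023/10/27 gives 2023/12/11, which is the last day of the waiting period.
From Monday, 2023/12/11, 8 business days (Dec 12, Dec 13, Dec 14, Dec 15, Dec 18, Dec 19, Dec 20, Dec 21, skipping weekends) brings us to Thursday, 2023/12/21, which is the date termination becomes effective.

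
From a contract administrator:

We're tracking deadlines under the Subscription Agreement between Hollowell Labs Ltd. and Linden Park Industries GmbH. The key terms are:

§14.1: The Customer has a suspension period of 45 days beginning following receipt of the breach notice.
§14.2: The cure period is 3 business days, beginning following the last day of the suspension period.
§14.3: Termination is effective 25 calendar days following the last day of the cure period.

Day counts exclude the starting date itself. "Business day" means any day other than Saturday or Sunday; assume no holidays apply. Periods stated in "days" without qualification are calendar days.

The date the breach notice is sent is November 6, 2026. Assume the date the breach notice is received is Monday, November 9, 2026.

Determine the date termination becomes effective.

The last day of the suspension period: 45 calendar days after November 9, 2026 is December 24, 2026.
The last day of the cure period: counting 3 business days from Thursday, December 24, 2026 (Dec 25, Dec 28, Dec 29, skipping weekends) reaches Tuesday, December 29, 2026.
The date termination becomes effective: 25 calendar days after December 29, 2026 is January 23, 2027.

January 23, 2027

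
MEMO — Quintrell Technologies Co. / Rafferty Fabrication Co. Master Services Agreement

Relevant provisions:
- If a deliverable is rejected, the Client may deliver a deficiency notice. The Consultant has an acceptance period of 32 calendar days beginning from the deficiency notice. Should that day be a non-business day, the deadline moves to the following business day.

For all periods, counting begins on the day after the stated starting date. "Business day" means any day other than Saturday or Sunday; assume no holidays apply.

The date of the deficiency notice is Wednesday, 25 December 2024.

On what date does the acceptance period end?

27 January 2025

Adding 32 calendar days to 25 December 2024 gives 26 January 2025, which is the last day of the acceptance period. That falls on a Sunday, so it rolls to the next business day, Monday, 27 January 2025.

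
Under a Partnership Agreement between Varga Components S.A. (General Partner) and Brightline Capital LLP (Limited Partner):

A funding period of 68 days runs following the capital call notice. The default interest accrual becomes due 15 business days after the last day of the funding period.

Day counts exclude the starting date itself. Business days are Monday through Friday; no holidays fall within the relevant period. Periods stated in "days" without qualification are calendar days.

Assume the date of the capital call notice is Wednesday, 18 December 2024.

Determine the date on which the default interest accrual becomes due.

Adding 68 calendar days to 18 December 2024 gives 24 February 2025, which is the last day of the funding period.
From Monday, 24 February 2025, 15 business days (Feb 25, Feb 26, Feb 27, Feb 28, …, Mar 13, Mar 14, Mar 17, skipping weekends) brings us to Monday, 17 March 2025, which is the date on which the default interest accrual becomes due.

17 March 2025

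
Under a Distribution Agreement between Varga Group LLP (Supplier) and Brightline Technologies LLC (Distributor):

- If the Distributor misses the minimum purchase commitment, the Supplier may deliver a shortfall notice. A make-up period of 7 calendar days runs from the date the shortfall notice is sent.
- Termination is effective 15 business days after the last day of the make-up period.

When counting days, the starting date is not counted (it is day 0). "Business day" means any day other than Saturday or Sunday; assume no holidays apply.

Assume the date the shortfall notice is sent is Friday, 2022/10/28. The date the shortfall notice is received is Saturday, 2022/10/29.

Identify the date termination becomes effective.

2022/11/25

The last day of the make-up period: 7 calendar days after 2022/10/28 is 2022/11/04.
The date termination becomes effective: 15 business days after Friday, 2022/11/04, skipping weekends — Nov 7, Nov 8, Nov 9, Nov 10, …, Nov 23, Nov 24, Nov 25 — lands on Friday, 2022/11/25.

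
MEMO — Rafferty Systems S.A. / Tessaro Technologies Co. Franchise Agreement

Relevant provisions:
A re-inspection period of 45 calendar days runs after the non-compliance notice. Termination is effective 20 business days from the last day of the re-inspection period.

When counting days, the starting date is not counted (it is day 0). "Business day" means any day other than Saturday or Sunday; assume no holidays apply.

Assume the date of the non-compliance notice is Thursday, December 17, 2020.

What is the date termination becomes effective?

February 26, 2021

Adding 45 calendar days to December 17, 2020 gives January 31, 2021, which is the last day of the re-inspection period.
From Sunday, January 31, 2021, 20 business days (Feb 1, Feb 2, Feb 3, Feb 4, …, Feb 24, Feb 25, Feb 26, skipping weekends) brings us to Friday, February 26, 2021, which is the date termination becomes effective.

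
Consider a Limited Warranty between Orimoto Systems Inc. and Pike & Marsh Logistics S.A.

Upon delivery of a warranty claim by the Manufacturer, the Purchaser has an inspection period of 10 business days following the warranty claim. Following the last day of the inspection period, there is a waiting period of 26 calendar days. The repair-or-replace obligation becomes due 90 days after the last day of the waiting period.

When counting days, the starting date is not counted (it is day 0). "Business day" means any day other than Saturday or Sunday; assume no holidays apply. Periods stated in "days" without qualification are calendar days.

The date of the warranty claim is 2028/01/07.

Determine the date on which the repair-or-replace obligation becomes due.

The last day of the inspection period: counting 10 business days from Friday, 2028/01/07 (Jan 10, Jan 11, Jan 12, Jan 13, Jan 14, Jan 17, Jan 18, Jan 19, Jan 20, Jan 21, skipping weekends) reaches Friday, 2028/01/21.
Adding 26 calendar days to 2028/01/21 gives 2028/02/16, which is the last day of the waiting period.
The date on which the repair-or-replace obligation becomes due: 90 calendar days after 2028/02/16 is 2028/05/16.

2028/05/16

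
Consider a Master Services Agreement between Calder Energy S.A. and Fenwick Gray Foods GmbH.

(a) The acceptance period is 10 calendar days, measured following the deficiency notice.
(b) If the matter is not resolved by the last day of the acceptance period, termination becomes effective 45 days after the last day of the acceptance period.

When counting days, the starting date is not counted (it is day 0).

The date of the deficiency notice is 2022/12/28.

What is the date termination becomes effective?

The last day of the acceptance period: 10 calendar days after 2022/12/28 is 2023/01/07.
The date termination becomes effective: 45 calendar days after 2023/01/07 is 2023/02/21.

2023/02/21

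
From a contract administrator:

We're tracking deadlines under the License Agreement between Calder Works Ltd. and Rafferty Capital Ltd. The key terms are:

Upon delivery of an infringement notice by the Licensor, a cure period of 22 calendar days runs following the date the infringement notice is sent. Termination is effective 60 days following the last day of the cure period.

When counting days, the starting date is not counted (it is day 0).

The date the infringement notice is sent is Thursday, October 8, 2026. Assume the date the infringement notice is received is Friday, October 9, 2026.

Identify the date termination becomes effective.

The last day of the cure period: 22 calendar days after October 8, 2026 is October 30, 2026.
The date termination becomes effective: October 30, 2026 + 60 days = December 29, 2026.

December 29, 2026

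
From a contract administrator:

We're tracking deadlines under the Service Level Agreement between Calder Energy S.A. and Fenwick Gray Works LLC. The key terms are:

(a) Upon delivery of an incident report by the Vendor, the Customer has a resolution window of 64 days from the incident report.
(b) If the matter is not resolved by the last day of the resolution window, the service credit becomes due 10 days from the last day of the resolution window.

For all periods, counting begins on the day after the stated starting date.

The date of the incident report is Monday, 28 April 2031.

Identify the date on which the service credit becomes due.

11 July 2031

The last day of the resolution window: 28 April 2031 + 64 days = 1 July 2031.
Adding 10 calendar days to 1 July 2031 gives 11 July 2031, which is the date on which the service credit becomes due.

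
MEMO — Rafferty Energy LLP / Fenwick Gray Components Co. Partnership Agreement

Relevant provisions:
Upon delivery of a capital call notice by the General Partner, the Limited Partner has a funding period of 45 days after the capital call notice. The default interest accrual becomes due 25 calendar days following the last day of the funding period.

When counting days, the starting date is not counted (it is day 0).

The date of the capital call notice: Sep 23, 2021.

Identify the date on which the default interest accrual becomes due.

Dec 2, 2021

Adding 45 calendar days to Sep 23, 2021 gives Nov 7, 2021, which is the last day of the funding period.
Adding 25 calendar days to Nov 7, 2021 gives Dec 2, 2021, which is the date on which the default interest accrual becomes due.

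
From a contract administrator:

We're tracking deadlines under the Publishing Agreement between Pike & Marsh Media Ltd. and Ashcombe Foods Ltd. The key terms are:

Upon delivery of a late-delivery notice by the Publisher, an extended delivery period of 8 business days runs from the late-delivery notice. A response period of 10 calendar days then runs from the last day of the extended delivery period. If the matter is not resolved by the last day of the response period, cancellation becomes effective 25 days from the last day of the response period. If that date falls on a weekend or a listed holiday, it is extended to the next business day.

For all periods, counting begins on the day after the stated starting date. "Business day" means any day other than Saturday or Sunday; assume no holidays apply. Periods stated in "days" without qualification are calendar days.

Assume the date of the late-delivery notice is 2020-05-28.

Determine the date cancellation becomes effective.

The last day of the extended delivery period: counting 8 business days from Thursday, 2020-05-28 (May 29, Jun 1, Jun 2, Jun 3, Jun 4, Jun 5, Jun 8, Jun 9, skipping weekends) reaches Tuesday, 2020-06-09.
The last day of the response period: 2020-06-09 + 10 days = 2020-06-19.
Adding 25 calendar days to 2020-06-19 gives 2020-07-14, which is the date cancellation becomes effective. 2020-07-14 is a Tuesday, so no roll-forward applies.

2020-07-14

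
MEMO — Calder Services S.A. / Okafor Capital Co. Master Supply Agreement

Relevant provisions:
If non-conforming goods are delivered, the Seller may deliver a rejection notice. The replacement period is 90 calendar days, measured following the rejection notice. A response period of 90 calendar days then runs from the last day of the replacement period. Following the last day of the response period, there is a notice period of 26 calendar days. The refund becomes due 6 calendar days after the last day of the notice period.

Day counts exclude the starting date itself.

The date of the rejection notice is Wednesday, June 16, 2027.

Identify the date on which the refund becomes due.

January 14, 2028

The last day of the replacement period: June 16, 2027 + 90 days = September 14, 2027.
Adding 90 calendar days to September 14, 2027 gives December 13, 2027, which is the last day of the response period.
The last day of the notice period: December 13, 2027 + 26 days = January 8, 2028.
Adding 6 calendar days to January 8, 2028 gives January 14, 2028, which is the date on which the refund becomes due.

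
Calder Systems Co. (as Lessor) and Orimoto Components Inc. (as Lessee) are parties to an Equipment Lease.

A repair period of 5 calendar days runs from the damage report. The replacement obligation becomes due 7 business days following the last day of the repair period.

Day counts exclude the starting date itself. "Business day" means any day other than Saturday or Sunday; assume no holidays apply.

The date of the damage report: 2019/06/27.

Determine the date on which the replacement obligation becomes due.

2019/07/11

The last day of the repair period: 5 calendar days after 2019/06/27 is 2019/07/02.
From Tuesday, 2019/07/02, 7 business days (Jul 3, Jul 4, Jul 5, Jul 8, Jul 9, Jul 10, Jul 11, skipping weekends) brings us to Thursday, 2019/07/11, which is the date on which the replacement obligation becomes due.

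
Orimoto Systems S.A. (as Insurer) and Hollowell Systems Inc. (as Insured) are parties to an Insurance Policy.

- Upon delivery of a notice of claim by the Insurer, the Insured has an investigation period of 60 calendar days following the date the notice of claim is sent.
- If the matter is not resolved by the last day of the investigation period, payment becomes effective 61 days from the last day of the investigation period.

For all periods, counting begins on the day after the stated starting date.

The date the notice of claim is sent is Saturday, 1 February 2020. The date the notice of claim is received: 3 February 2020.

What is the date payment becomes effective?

The last day of the investigation period: 60 calendar days after 1 February 2020 is 1 April 2020.
The date payment becomes effective: 61 calendar days after 1 April 2020 is 1 June 2020.

1 June 2020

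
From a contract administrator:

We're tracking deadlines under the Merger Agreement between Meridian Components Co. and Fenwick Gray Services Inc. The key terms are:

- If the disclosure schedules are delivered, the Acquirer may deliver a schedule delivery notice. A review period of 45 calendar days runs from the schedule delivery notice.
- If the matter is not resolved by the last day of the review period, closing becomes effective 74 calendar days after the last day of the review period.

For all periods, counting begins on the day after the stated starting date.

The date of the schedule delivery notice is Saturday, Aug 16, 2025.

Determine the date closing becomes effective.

Adding 45 calendar days to Aug 16, 2025 gives Sep 30, 2025, which is the last day of the review period.
The date closing becomes effective: 74 calendar days after Sep 30, 2025 is Dec 13, 2025.

Dec 13, 2025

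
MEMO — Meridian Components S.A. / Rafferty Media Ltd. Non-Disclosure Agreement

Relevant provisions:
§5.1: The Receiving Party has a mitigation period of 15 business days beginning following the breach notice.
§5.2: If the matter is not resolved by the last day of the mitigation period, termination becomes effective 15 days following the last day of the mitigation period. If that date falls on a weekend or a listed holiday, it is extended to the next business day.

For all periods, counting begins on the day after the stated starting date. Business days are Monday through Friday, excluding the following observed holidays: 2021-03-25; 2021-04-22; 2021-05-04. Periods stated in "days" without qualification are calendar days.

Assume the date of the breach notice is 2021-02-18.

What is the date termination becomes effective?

2021-03-26

From Thursday, 2021-02-18, 15 business days (Feb 19, Feb 22, Feb 23, Feb 24, …, Mar 9, Mar 10, Mar 11, skipping weekends) brings us to Thursday, 2021-03-11, which is the last day of the mitigation period.
Adding 15 calendar days to 2021-03-11 gives 2021-03-26, which is the date termination becomes effective. 2021-03-26 is a Friday and is not a listed holiday, so no roll-forward applies.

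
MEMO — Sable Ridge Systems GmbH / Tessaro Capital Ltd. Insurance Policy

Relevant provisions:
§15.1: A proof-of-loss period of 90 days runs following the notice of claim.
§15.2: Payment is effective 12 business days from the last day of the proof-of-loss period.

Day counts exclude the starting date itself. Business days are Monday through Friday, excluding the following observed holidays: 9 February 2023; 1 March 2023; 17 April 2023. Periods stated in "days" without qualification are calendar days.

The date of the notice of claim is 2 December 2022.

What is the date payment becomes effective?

20 March 2023

Adding 90 calendar days to 2 December 2022 gives 2 March 2023, which is the last day of the proof-of-loss period.
The date payment becomes effective: 12 business days after Thursday, 2 March 2023, skipping weekends — Mar 3, Mar 6, Mar 7, Mar 8, …, Mar 16, Mar 17, Mar 20 — lands on Monday, 20 March 2023.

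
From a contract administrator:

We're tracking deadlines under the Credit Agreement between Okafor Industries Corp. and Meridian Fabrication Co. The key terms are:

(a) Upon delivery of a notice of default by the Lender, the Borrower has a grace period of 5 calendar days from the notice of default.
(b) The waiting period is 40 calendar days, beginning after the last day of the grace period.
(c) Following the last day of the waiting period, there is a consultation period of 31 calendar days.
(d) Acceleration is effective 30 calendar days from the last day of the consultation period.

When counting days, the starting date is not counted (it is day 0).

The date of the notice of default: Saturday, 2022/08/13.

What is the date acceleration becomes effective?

2022/11/27

The last day of the grace period: 5 calendar days after 2022/08/13 is 2022/08/18.
Adding 40 calendar days to 2022/08/18 gives 2022/09/27, which is the last day of the waiting period.
Adding 31 calendar days to 2022/09/27 gives 2022/10/28, which is the last day of the consultation period.
The date acceleration becomes effective: 2022/10/28 + 30 days = 2022/11/27.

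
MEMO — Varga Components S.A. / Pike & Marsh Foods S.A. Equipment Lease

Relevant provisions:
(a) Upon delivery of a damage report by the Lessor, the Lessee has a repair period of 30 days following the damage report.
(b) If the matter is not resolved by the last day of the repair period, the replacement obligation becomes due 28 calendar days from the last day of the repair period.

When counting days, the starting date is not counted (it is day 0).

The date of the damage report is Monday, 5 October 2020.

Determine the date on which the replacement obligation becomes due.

2 December 2020

Adding 30 calendar days to 5 October 2020 gives 4 November 2020, which is the last day of the repair period.
The date on which the replacement obligation becomes due: 28 calendar days after 4 November 2020 is 2 December 2020.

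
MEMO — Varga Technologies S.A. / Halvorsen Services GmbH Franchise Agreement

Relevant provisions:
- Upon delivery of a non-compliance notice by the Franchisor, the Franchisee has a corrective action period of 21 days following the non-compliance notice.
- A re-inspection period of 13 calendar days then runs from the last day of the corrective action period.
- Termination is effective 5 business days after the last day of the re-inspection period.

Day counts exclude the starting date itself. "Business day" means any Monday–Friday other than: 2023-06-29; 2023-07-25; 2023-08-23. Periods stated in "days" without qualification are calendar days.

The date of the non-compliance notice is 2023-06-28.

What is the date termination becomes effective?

The last day of the corrective action period: 2023-06-28 + 21 days = 2023-07-19.
Adding 13 calendar days to 2023-07-19 gives 2023-08-01, which is the last day of the re-inspection period.
The date termination becomes effective: 5 business days after Tuesday, 2023-08-01, skipping weekends — Aug 2, Aug 3, Aug 4, Aug 7, Aug 8 — lands on Tuesday, 2023-08-08.

2023-08-08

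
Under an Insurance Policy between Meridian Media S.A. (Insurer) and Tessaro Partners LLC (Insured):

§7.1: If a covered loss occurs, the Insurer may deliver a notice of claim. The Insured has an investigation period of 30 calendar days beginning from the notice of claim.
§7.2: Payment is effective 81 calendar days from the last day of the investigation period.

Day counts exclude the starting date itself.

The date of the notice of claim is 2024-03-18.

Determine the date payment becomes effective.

2024-07-07

The last day of the investigation period: 2024-03-18 + 30 days = 2024-04-17.
Adding 81 calendar days to 2024-04-17 gives 2024-07-07, which is the date payment becomes effective.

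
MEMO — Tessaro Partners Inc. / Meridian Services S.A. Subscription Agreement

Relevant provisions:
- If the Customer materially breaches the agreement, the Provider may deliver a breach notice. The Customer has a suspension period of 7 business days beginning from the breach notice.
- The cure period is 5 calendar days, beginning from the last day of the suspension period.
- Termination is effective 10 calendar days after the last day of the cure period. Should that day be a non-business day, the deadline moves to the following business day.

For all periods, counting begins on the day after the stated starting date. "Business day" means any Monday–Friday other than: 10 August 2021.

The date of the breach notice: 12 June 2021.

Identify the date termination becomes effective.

7 July 2021

The last day of the suspension period: 7 business days after Saturday, 12 June 2021, skipping weekends — Jun 14, Jun 15, Jun 16, Jun 17, Jun 18, Jun 21, Jun 22 — lands on Tuesday, 22 June 2021.
The last day of the cure period: 5 calendar days after 22 June 2021 is 27 June 2021.
The date termination becomes effective: 10 calendar days after 27 June 2021 is 7 July 2021. 7 July 2021 is a Wednesday and is not a listed holiday, so no roll-forward applies.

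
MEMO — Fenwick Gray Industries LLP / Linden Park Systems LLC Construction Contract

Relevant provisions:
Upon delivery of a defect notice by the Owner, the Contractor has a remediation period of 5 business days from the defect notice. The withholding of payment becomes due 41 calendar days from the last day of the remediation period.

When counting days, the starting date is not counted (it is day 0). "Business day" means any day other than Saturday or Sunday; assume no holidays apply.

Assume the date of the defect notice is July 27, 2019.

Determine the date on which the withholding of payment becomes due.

September 12, 2019

From Saturday, July 27, 2019, 5 business days (Jul 29, Jul 30, Jul 31, Aug 1, Aug 2, skipping weekends) brings us to Friday, August 2, 2019, which is the last day of the remediation period.
The date on which the withholding of payment becomes due: August 2, 2019 + 41 days = September 12, 2019.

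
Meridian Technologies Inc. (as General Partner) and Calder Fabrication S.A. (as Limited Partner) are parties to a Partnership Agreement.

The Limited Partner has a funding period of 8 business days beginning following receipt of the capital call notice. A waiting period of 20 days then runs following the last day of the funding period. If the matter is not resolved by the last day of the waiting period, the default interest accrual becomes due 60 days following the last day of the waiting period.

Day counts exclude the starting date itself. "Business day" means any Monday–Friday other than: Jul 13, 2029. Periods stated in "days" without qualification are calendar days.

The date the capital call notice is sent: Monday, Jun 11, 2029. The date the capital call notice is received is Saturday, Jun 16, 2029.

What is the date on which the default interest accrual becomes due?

The last day of the funding period: counting 8 business days from Saturday, Jun 16, 2029 (Jun 18, Jun 19, Jun 20, Jun 21, Jun 22, Jun 25, Jun 26, Jun 27, skipping weekends) reaches Wednesday, Jun 27, 2029.
The last day of the waiting period: 20 calendar days after Jun 27, 2029 is Jul 17, 2029.
The date on which the default interest accrual becomes due: 60 calendar days after Jul 17, 2029 is Sep 15, 2029.

Sep 15, 2029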